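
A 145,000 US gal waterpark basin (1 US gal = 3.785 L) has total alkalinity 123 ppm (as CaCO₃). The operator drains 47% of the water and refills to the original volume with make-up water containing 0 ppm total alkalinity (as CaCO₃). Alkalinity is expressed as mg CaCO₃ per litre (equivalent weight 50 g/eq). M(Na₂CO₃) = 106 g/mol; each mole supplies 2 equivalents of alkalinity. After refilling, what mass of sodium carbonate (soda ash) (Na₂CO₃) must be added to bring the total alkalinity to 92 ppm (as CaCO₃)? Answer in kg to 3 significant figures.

15.6 kg

Volume: 145,000 US gal × 3.785 L/gal = 548,825 L.
After draining 47% and refilling: 123 × 0.53 + 0 × 0.47 = 65.19 ppm.
Deficit to target: 92 − 65.19 = 26.81 mg/L.
As CaCO₃: 26.81 mg/L × 548,825 L = 14,710 g; ÷ 50 g/eq ÷ 2 = 147.1 mol Na₂CO₃.
Mass: 147.1 × 106 = 15,600 g.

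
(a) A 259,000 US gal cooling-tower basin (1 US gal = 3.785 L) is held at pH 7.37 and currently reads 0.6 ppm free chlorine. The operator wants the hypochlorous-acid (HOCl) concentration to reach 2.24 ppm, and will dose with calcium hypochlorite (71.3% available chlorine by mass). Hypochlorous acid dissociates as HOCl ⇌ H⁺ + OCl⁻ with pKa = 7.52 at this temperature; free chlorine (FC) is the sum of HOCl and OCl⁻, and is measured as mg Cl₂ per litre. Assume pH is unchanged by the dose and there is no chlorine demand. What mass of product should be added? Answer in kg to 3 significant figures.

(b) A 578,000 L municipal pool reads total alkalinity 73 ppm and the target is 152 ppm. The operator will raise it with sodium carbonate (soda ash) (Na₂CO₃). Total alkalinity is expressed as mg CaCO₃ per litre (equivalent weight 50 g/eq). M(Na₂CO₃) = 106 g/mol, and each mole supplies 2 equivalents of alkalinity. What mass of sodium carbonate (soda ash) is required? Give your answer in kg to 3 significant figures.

(a) Volume: 259,000 US gal × 3.785 L/gal = 980,315 L.
(a) [OCl⁻]/[HOCl] = 10^(pH − pKa) = 10^(7.37 − 7.52) = 0.7079; fraction as HOCl = 1/(1 + 0.7079) = 0.5855.
(a) Free chlorine required for 2.24 ppm HOCl: 2.24 / 0.5855 = 3.826 ppm.
(a) FC to add: 3.826 − 0.6 = 3.226 mg/L as Cl₂.
(a) Cl₂ equivalent: 3.226 mg/L × 980,315 L = 3162 g.
(a) Product at 71.3% available Cl: 3162 / 0.713 = 4435 g.

(b) Alkalinity to add: (152 − 73) = 79 mg/L as CaCO₃ × 578,000 L = 45,660 g as CaCO₃.
(b) Equivalents: 45,660 g ÷ 50 g/eq = 913.2 eq.
(b) Each mole of Na₂CO₃ supplies 2 eq, so 913.2 / 2 = 456.6 mol.
(b) Mass: 456.6 mol × 106 g/mol = 48,400 g.

(a) 4.44 kg; (b) 48.4 kg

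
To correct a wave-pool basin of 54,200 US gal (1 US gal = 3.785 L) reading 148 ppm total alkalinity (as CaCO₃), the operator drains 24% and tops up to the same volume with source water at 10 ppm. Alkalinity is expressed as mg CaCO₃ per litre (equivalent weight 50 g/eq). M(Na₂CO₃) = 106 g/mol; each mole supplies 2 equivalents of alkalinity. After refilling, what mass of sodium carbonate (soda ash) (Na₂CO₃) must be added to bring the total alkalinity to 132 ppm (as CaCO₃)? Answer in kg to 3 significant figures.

3.72 kg

Volume: 54,200 US gal × 3.785 L/gal = 205,147 L.
After draining 24% and refilling: 148 × 0.76 + 10 × 0.24 = 114.88 ppm.
Deficit to target: 132 − 114.88 = 17.12 mg/L.
As CaCO₃: 17.12 mg/L × 205,147 L = 3512 g; ÷ 50 g/eq ÷ 2 = 35.12 mol Na₂CO₃.
Mass: 35.12 × 106 = 3723 g.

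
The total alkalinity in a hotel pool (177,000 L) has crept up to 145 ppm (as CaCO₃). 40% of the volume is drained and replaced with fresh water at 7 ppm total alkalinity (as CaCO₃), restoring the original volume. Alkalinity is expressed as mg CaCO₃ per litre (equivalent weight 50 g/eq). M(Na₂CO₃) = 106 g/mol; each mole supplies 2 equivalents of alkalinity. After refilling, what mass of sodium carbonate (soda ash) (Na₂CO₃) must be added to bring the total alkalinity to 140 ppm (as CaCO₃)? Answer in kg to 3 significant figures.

9.42 kg

After draining 40% and refilling: 145 × 0.60 + 7 × 0.40 = 89.8 ppm.
Deficit to target: 140 − 89.8 = 50.2 mg/L.
As CaCO₃: 50.2 mg/L × 177,000 L = 8885 g; ÷ 50 g/eq ÷ 2 = 88.85 mol Na₂CO₃.
Mass: 88.85 × 106 = 9419 g.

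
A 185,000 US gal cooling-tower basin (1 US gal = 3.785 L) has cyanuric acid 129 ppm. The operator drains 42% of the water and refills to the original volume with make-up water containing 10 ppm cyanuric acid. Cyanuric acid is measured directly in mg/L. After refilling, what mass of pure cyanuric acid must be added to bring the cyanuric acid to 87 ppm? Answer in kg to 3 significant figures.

5.59 kg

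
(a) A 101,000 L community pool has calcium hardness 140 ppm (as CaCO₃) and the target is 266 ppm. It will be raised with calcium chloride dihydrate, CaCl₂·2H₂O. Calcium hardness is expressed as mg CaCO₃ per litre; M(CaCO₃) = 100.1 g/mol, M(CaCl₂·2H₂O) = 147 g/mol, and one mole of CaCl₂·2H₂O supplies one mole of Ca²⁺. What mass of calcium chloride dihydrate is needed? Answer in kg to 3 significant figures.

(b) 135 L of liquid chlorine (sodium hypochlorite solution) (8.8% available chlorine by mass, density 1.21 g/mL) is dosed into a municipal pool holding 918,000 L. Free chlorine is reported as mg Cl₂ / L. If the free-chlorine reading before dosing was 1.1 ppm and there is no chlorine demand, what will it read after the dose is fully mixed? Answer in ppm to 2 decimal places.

(a) 18.7 kg; (b) 16.76 ppm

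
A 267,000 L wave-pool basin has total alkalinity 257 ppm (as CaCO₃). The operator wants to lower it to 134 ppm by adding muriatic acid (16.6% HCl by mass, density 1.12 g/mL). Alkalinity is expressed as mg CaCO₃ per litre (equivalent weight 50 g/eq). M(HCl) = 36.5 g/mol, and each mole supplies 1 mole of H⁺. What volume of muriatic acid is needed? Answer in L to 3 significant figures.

129 L

Alkalinity to neutralize: (257 − 134) = 123 mg/L as CaCO₃ × 267,000 L = 32,840 g as CaCO₃.
Equivalents of H⁺ required: 32,840 ÷ 50 g/eq = 656.8 eq = 656.8 mol HCl.
Mass of HCl: 656.8 × 36.5 = 23,970 g.
Mass of 16.6% solution: 23,970 / 0.166 = 144,400 g.
Volume: 144,400 g ÷ 1.12 g/mL = 128,900 mL.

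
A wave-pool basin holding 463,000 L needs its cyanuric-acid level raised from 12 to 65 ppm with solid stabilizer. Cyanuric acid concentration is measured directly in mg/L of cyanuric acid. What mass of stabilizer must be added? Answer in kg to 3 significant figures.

CYA to add: (65 − 12) = 53 mg/L × 463,000 L = 24,540 g cyanuric acid.

24.5 kg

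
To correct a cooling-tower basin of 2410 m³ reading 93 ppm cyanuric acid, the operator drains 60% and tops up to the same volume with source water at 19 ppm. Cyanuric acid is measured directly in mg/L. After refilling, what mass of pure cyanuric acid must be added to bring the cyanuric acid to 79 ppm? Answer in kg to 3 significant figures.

Volume: 2410 m³ = 2,410,000 L.
After draining 60% and refilling: 93 × 0.40 + 19 × 0.60 = 48.6 ppm.
Deficit to target: 79 − 48.6 = 30.4 mg/L.
Mass: 30.4 mg/L × 2,410,000 L = 73,260 g cyanuric acid.

73.3 kg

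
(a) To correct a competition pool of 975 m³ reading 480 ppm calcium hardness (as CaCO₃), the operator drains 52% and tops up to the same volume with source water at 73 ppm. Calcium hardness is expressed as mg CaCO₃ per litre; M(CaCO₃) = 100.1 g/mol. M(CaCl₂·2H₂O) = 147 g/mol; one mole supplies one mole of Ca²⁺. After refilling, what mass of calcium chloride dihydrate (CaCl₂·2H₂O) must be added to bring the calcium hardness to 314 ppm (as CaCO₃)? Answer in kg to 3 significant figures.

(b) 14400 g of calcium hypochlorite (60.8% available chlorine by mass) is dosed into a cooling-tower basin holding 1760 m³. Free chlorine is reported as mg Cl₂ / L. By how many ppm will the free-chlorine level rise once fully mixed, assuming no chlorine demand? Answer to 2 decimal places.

(a) 65.3 kg; (b) 4.97 ppm

(a) Volume: 975 m³ = 975,000 L.
(a) After draining 52% and refilling: 480 × 0.48 + 73 × 0.52 = 268.36 ppm.
(a) Deficit to target: 314 − 268.36 = 45.64 mg/L.
(a) As CaCO₃: 45.64 mg/L × 975,000 L = 44,500 g; ÷ 100.1 = 444.5 mol Ca²⁺.
(a) Mass: 444.5 × 147 = 65,350 g.

(b) Volume: 1760 m³ = 1,760,000 L.
(b) Available chlorine delivered: 14,400 g × 0.608 = 8755 g as Cl₂.
(b) Concentration rise: 8755 g / 1,760,000 L = 4.975 mg/L = 4.97 ppm.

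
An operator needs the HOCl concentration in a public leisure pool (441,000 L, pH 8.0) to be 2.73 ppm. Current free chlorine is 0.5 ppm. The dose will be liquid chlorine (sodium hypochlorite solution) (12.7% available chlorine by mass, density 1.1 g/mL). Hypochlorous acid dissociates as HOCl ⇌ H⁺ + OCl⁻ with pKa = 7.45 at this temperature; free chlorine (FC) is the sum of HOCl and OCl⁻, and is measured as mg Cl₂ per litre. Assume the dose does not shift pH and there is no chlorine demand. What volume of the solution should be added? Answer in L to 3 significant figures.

37.6 L

[OCl⁻]/[HOCl] = 10^(pH − pKa) = 10^(8.0 − 7.45) = 3.548; fraction as HOCl = 1/(1 + 3.548) = 0.2199.
Free chlorine required for 2.73 ppm HOCl: 2.73 / 0.2199 = 12.42 ppm.
FC to add: 12.42 − 0.5 = 11.92 mg/L as Cl₂.
Cl₂ equivalent: 11.92 mg/L × 441,000 L = 5255 g.
Product at 12.7% available Cl: 5255 / 0.127 = 41,380 g.
Volume: 41,380 g ÷ 1.1 g/mL = 37,620 mL.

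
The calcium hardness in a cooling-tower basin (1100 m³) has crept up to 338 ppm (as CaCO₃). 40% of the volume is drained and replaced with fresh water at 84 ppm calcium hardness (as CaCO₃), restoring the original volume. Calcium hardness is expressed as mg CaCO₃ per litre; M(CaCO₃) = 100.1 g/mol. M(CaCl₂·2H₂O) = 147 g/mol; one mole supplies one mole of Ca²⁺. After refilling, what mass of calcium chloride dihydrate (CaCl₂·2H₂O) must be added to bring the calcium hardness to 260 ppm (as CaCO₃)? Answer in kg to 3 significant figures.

38.1 kg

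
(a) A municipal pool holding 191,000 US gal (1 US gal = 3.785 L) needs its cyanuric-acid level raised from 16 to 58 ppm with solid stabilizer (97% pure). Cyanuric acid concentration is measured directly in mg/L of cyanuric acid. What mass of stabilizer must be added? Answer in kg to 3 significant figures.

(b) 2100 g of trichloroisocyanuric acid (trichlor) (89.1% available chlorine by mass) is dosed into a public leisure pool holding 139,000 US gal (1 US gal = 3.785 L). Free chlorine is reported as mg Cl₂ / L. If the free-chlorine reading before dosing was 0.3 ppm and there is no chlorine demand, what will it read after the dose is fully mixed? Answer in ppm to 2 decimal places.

(a) 31.3 kg; (b) 3.86 ppm

(a) Volume: 191,000 US gal × 3.785 L/gal = 722,935 L.
(a) CYA to add: (58 − 16) = 42 mg/L × 722,935 L = 30,360 g cyanuric acid.
(a) At 97% purity: 30,360 / 0.97 = 31,300 g product.

(b) Volume: 139,000 US gal × 3.785 L/gal = 526,115 L.
(b) Available chlorine delivered: 2100 g × 0.891 = 1871 g as Cl₂.
(b) Concentration rise: 1871 g / 526,115 L = 3.556 mg/L = 3.56 ppm.
(b) Final FC: 0.3 + 3.56 = 3.86 ppm.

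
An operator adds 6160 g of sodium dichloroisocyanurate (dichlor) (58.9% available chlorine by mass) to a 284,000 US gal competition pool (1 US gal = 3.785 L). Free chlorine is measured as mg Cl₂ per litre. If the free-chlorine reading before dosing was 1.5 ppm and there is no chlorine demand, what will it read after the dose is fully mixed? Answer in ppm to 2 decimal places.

Volume: 284,000 US gal × 3.785 L/gal = 1,074,940 L.
Available chlorine delivered: 6160 g × 0.589 = 3628 g as Cl₂.
Concentration rise: 3628 g / 1,074,940 L = 3.375 mg/L = 3.38 ppm.
Final FC: 1.5 + 3.38 = 4.88 ppm.

4.88 ppm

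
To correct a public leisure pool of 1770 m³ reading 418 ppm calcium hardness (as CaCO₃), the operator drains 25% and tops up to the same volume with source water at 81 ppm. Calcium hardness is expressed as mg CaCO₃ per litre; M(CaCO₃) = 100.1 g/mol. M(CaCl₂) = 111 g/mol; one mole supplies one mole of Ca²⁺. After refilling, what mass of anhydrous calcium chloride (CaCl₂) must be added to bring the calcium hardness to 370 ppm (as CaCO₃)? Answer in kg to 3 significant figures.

Volume: 1770 m³ = 1,770,000 L.
After draining 25% and refilling: 418 × 0.75 + 81 × 0.25 = 333.75 ppm.
Deficit to target: 370 − 333.75 = 36.25 mg/L.
As CaCO₃: 36.25 mg/L × 1,770,000 L = 64,160 g; ÷ 100.1 = 641 mol Ca²⁺.
Mass: 641 × 111 = 71,150 g.

71.1 kg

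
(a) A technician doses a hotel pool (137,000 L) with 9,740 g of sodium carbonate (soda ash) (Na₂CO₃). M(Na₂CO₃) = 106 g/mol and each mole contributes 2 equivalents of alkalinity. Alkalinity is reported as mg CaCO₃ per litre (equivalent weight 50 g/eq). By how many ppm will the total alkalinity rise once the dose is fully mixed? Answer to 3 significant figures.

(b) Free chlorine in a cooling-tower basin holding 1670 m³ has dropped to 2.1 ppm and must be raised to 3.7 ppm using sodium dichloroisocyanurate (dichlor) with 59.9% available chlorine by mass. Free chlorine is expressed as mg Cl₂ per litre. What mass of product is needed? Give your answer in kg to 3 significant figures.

(a) 67.1 ppm; (b) 4.46 kg

(a) Moles of Na₂CO₃: 9,740 g ÷ 106 g/mol = 91.89 mol → 183.8 eq of alkalinity.
(a) As CaCO₃: 183.8 eq × 50 g/eq = 9189 g.
(a) Rise: 9189 g / 137,000 L × 1000 = 67.07 mg/L.

(b) Volume: 1670 m³ = 1,670,000 L.
(b) Chlorine deficit: 3.7 − 2.1 = 1.6 ppm = 1.6 mg/L as Cl₂.
(b) Cl₂ equivalent needed: 1.6 mg/L × 1,670,000 L = 2,672,000 mg = 2672 g.
(b) Product at 59.9% available chlorine: 2672 / 0.599 = 4461 g.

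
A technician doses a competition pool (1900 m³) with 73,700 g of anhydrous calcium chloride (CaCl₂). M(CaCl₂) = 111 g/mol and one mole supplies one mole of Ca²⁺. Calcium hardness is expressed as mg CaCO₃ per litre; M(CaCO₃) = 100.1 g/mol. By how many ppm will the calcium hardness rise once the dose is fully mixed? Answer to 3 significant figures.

35.0 ppm

Volume: 1900 m³ = 1,900,000 L.
Moles of Ca²⁺: 73,700 g ÷ 111 g/mol = 664 mol.
As CaCO₃: 664 mol × 100.1 g/mol = 66,460 g.
Rise: 66,460 g / 1,900,000 L × 1000 = 34.98 mg/L.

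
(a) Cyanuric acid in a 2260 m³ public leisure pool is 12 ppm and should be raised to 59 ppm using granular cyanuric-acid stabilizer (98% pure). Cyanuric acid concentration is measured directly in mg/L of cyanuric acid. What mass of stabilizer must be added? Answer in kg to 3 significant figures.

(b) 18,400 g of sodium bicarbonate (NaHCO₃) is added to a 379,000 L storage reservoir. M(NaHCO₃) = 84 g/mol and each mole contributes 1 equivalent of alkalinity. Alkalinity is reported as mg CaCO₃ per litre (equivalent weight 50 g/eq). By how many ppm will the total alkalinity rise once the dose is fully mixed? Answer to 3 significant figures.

(a) 108 kg; (b) 28.9 ppm

(a) Volume: 2260 m³ = 2,260,000 L.
(a) CYA to add: (59 − 12) = 47 mg/L × 2,260,000 L = 106,200 g cyanuric acid.
(a) At 98% purity: 106,200 / 0.98 = 108,400 g product.

(b) Moles of NaHCO₃: 18,400 g ÷ 84 g/mol = 219 mol → 219 eq of alkalinity.
(b) As CaCO₃: 219 eq × 50 g/eq = 10,950 g.
(b) Rise: 10,950 g / 379,000 L × 1000 = 28.9 mg/L.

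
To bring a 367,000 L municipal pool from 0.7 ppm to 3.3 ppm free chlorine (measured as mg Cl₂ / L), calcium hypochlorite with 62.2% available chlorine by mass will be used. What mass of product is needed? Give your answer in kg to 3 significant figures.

1.53 kg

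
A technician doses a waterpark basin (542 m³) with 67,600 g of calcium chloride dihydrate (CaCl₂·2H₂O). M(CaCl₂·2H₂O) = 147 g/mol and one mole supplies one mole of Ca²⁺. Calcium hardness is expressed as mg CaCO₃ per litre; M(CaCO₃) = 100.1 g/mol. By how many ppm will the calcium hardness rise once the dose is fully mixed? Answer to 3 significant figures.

84.9 ppm

Volume: 542 m³ = 542,000 L.
Moles of Ca²⁺: 67,600 g ÷ 147 g/mol = 459.9 mol.
As CaCO₃: 459.9 mol × 100.1 g/mol = 46,030 g.
Rise: 46,030 g / 542,000 L × 1000 = 84.93 mg/L.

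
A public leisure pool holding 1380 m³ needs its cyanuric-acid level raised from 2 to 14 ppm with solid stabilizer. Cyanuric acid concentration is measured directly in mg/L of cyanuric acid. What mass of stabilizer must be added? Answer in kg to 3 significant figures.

16.6 kg

Volume: 1380 m³ = 1,380,000 L.
CYA to add: (14 − 2) = 12 mg/L × 1,380,000 L = 16,560 g cyanuric acid.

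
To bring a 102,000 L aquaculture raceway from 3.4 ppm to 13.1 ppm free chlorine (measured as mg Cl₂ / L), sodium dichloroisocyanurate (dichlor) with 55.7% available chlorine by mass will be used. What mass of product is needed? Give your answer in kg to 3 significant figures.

1.78 kg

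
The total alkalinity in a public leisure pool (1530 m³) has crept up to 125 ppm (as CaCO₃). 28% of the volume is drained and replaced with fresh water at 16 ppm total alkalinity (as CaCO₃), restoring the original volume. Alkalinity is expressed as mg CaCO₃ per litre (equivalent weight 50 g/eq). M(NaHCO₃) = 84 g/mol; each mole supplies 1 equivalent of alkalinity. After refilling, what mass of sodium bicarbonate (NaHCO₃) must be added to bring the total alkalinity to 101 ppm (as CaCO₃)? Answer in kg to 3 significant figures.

Volume: 1530 m³ = 1,530,000 L.
After draining 28% and refilling: 125 × 0.72 + 16 × 0.28 = 94.48 ppm.
Deficit to target: 101 − 94.48 = 6.52 mg/L.
As CaCO₃: 6.52 mg/L × 1,530,000 L = 9976 g; ÷ 50 g/eq ÷ 1 = 199.5 mol NaHCO₃.
Mass: 199.5 × 84 = 16,760 g.

16.8 kg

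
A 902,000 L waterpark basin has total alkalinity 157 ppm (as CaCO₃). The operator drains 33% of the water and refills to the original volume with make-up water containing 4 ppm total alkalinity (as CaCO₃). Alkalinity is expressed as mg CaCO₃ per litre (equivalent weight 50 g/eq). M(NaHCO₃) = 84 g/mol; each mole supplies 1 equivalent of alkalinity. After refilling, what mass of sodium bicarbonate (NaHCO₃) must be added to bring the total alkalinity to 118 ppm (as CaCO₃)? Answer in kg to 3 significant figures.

After draining 33% and refilling: 157 × 0.67 + 4 × 0.33 = 106.51 ppm.
Deficit to target: 118 − 106.51 = 11.49 mg/L.
As CaCO₃: 11.49 mg/L × 902,000 L = 10,360 g; ÷ 50 g/eq ÷ 1 = 207.3 mol NaHCO₃.
Mass: 207.3 × 84 = 17,410 g.

17.4 kg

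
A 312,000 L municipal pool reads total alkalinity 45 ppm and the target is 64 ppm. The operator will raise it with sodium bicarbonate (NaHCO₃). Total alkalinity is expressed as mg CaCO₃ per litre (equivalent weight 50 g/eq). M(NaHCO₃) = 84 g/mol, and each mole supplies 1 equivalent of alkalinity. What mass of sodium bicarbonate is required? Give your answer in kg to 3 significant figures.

Alkalinity to add: (64 − 45) = 19 mg/L as CaCO₃ × 312,000 L = 5928 g as CaCO₃.
Equivalents: 5928 g ÷ 50 g/eq = 118.6 eq.
NaHCO₃ supplies 1 eq per mole → 118.6 mol.
Mass: 118.6 mol × 84 g/mol = 9959 g.

9.96 kg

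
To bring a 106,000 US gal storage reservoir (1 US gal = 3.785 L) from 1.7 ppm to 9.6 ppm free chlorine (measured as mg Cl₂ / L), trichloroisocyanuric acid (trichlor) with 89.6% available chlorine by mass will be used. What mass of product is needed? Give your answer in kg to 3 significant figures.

3.54 kg

Volume: 106,000 US gal × 3.785 L/gal = 401,210 L.
Chlorine deficit: 9.6 − 1.7 = 7.9 ppm = 7.9 mg/L as Cl₂.
Cl₂ equivalent needed: 7.9 mg/L × 401,210 L = 3,170,000 mg = 3170 g.
Product at 89.6% available chlorine: 3170 / 0.896 = 3537 g.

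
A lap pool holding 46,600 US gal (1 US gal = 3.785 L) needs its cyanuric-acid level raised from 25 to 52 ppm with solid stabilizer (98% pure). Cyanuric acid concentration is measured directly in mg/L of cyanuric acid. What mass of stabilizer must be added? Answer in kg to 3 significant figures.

4.86 kg

Volume: 46,600 US gal × 3.785 L/gal = 176,381 L.
CYA to add: (52 − 25) = 27 mg/L × 176,381 L = 4762 g cyanuric acid.
At 98% purity: 4762 / 0.98 = 4859 g product.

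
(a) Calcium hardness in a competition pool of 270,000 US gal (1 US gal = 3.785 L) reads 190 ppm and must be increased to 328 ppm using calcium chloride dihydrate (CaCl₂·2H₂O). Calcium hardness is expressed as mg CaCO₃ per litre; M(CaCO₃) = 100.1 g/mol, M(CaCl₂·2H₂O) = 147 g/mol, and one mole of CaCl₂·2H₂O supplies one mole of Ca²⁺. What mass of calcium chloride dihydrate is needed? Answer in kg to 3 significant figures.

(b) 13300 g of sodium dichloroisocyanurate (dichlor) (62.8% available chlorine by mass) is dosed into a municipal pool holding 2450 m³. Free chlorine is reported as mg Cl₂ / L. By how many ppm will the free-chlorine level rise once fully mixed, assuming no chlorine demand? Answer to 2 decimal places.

(a) Volume: 270,000 US gal × 3.785 L/gal = 1,021,950 L.
(a) Hardness to add: (328 − 190) = 138 mg/L as CaCO₃ × 1,021,950 L = 141,000 g as CaCO₃.
(a) Moles of Ca²⁺ (1 mol Ca²⁺ ≡ 1 mol CaCO₃): 141,000 / 100.1 g/mol = 1409 mol.
(a) Mass of CaCl₂·2H₂O: 1409 × 147 = 207,100 g.

(b) Volume: 2450 m³ = 2,450,000 L.
(b) Available chlorine delivered: 13,300 g × 0.628 = 8352 g as Cl₂.
(b) Concentration rise: 8352 g / 2,450,000 L = 3.409 mg/L = 3.41 ppm.

(a) 207 kg; (b) 3.41 ppm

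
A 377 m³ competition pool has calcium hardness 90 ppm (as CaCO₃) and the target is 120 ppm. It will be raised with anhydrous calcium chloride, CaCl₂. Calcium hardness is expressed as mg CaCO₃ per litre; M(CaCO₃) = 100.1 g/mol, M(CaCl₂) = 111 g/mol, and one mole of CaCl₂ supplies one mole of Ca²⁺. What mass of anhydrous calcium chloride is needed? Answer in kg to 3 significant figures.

12.5 kg

Volume: 377 m³ = 377,000 L.
Hardness to add: (120 − 90) = 30 mg/L as CaCO₃ × 377,000 L = 11,310 g as CaCO₃.
Moles of Ca²⁺ (1 mol Ca²⁺ ≡ 1 mol CaCO₃): 11,310 / 100.1 g/mol = 113 mol.
Mass of CaCl₂: 113 × 111 = 12,540 g.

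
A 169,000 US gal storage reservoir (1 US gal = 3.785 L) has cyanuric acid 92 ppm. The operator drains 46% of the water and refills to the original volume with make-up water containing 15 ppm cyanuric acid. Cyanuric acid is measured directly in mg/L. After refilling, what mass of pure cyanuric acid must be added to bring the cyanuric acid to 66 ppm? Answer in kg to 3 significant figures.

Volume: 169,000 US gal × 3.785 L/gal = 639,665 L.
After draining 46% and refilling: 92 × 0.54 + 15 × 0.46 = 56.58 ppm.
Deficit to target: 66 − 56.58 = 9.42 mg/L.
Mass: 9.42 mg/L × 639,665 L = 6026 g cyanuric acid.

6.03 kg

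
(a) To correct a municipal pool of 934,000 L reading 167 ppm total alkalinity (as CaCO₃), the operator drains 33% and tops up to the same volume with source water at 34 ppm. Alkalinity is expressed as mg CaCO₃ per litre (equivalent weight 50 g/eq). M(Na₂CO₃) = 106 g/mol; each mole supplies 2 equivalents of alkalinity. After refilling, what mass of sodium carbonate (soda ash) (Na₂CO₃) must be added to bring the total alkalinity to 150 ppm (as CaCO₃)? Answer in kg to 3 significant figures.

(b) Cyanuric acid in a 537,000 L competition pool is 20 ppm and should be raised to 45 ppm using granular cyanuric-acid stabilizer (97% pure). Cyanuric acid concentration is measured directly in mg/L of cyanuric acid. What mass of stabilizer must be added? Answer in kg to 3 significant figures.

(a) After draining 33% and refilling: 167 × 0.67 + 34 × 0.33 = 123.11 ppm.
(a) Deficit to target: 150 − 123.11 = 26.89 mg/L.
(a) As CaCO₃: 26.89 mg/L × 934,000 L = 25,120 g; ÷ 50 g/eq ÷ 2 = 251.2 mol Na₂CO₃.
(a) Mass: 251.2 × 106 = 26,620 g.

(b) CYA to add: (45 − 20) = 25 mg/L × 537,000 L = 13,420 g cyanuric acid.
(b) At 97% purity: 13,420 / 0.97 = 13,840 g product.

(a) 26.6 kg; (b) 13.8 kg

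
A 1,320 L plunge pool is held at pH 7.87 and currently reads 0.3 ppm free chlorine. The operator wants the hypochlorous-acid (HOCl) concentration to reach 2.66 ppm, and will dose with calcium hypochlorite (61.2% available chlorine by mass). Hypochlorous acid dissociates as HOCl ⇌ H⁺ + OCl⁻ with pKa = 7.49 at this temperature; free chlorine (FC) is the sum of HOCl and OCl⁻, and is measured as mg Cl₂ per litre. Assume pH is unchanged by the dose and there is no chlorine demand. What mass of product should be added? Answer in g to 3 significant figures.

18.9 g

[OCl⁻]/[HOCl] = 10^(pH − pKa) = 10^(7.87 − 7.49) = 2.399; fraction as HOCl = 1/(1 + 2.399) = 0.2942.
Free chlorine required for 2.66 ppm HOCl: 2.66 / 0.2942 = 9.041 ppm.
FC to add: 9.041 − 0.3 = 8.741 mg/L as Cl₂.
Cl₂ equivalent: 8.741 mg/L × 1,320 L = 11.54 g.
Product at 61.2% available Cl: 11.54 / 0.612 = 18.85 g.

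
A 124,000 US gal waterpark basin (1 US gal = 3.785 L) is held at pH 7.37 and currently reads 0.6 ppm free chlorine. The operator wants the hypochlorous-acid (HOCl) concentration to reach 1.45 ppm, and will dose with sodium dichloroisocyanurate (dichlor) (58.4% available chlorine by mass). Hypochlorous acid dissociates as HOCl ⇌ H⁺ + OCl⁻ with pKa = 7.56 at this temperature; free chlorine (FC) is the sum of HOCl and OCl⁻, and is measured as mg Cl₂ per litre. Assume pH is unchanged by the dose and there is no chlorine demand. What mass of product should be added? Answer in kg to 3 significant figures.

Volume: 124,000 US gal × 3.785 L/gal = 469,340 L.
[OCl⁻]/[HOCl] = 10^(pH − pKa) = 10^(7.37 − 7.56) = 0.6457; fraction as HOCl = 1/(1 + 0.6457) = 0.6077.
Free chlorine required for 1.45 ppm HOCl: 1.45 / 0.6077 = 2.386 ppm.
FC to add: 2.386 − 0.6 = 1.786 mg/L as Cl₂.
Cl₂ equivalent: 1.786 mg/L × 469,340 L = 838.3 g.
Product at 58.4% available Cl: 838.3 / 0.584 = 1436 g.

1.44 kg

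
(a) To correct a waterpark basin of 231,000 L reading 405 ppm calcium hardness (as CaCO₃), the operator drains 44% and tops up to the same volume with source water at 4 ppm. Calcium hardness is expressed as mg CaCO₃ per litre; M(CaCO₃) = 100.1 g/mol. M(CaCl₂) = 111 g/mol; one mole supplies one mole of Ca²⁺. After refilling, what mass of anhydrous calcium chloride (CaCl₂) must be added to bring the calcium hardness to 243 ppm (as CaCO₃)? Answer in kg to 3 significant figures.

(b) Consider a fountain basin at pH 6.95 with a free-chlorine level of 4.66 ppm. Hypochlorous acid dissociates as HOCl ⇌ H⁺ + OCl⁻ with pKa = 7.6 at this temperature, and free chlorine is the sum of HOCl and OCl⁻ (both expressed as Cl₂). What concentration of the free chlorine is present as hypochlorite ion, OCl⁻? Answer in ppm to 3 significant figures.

(a) 3.70 kg; (b) 0.852 ppm

(a) After draining 44% and refilling: 405 × 0.56 + 4 × 0.44 = 228.56 ppm.
(a) Deficit to target: 243 − 228.56 = 14.44 mg/L.
(a) As CaCO₃: 14.44 mg/L × 231,000 L = 3336 g; ÷ 100.1 = 33.32 mol Ca²⁺.
(a) Mass: 33.32 × 111 = 3699 g.

(b) [OCl⁻]/[HOCl] = 10^(pH − pKa) = 10^(6.95 − 7.6) = 10^-0.65 = 0.2239.
(b) Fraction as HOCl = 1 / (1 + 0.2239) = 0.8171.
(b) OCl⁻ = (1 − 0.8171) × 4.66 ppm = 0.8524 ppm.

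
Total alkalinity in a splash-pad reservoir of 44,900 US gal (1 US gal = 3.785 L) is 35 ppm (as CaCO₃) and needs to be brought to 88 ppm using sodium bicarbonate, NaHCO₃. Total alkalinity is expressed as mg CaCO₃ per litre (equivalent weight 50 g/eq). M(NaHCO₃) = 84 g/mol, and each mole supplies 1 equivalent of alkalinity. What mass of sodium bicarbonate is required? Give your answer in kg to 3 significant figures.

15.1 kg

Volume: 44,900 US gal × 3.785 L/gal = 169,946 L.
Alkalinity to add: (88 − 35) = 53 mg/L as CaCO₃ × 169,946 L = 9007 g as CaCO₃.
Equivalents: 9007 g ÷ 50 g/eq = 180.1 eq.
NaHCO₃ supplies 1 eq per mole → 180.1 mol.
Mass: 180.1 mol × 84 g/mol = 15,130 g.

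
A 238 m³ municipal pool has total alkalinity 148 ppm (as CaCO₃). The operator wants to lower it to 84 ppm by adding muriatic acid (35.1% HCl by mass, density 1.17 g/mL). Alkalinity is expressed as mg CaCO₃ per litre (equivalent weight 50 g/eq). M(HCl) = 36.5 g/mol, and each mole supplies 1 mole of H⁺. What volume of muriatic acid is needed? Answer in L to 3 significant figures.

27.1 L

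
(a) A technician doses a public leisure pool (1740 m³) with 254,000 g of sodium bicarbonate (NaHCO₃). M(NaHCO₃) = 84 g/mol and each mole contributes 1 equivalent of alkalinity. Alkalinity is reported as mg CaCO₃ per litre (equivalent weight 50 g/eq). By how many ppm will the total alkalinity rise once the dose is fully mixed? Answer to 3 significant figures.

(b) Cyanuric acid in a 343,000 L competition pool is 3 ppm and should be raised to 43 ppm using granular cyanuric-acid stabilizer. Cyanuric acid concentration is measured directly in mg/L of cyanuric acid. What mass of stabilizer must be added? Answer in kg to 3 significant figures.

(a) Volume: 1740 m³ = 1,740,000 L.
(a) Moles of NaHCO₃: 254,000 g ÷ 84 g/mol = 3024 mol → 3024 eq of alkalinity.
(a) As CaCO₃: 3024 eq × 50 g/eq = 151,200 g.
(a) Rise: 151,200 g / 1,740,000 L × 1000 = 86.89 mg/L.

(b) CYA to add: (43 − 3) = 40 mg/L × 343,000 L = 13,720 g cyanuric acid.

(a) 86.9 ppm; (b) 13.7 kg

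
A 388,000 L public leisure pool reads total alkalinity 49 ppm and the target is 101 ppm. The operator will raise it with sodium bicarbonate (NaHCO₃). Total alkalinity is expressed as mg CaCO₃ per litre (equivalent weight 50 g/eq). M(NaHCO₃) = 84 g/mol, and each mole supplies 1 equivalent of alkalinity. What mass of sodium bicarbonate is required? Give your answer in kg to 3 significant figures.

33.9 kg

Alkalinity to add: (101 − 49) = 52 mg/L as CaCO₃ × 388,000 L = 20,180 g as CaCO₃.
Equivalents: 20,180 g ÷ 50 g/eq = 403.5 eq.
NaHCO₃ supplies 1 eq per mole → 403.5 mol.
Mass: 403.5 mol × 84 g/mol = 33,900 g.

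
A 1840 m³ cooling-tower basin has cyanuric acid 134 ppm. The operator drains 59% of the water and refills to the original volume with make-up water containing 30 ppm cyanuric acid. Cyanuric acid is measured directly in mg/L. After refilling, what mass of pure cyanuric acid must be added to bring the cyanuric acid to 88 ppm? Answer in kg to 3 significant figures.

28.3 kg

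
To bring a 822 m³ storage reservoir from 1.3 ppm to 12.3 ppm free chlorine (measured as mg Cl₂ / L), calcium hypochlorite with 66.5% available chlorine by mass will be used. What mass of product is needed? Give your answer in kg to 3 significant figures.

Volume: 822 m³ = 822,000 L.
Chlorine deficit: 12.3 − 1.3 = 11 ppm = 11 mg/L as Cl₂.
Cl₂ equivalent needed: 11 mg/L × 822,000 L = 9,042,000 mg = 9042 g.
Product at 66.5% available chlorine: 9042 / 0.665 = 13,600 g.

13.6 kg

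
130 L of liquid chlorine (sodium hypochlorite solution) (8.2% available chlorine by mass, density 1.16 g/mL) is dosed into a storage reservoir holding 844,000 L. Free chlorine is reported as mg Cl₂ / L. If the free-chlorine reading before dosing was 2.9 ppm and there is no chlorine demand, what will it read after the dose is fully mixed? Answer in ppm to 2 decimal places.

17.55 ppm

Mass of solution: 130 L × 1000 mL/L × 1.16 g/mL = 150,800 g.
Available chlorine delivered: 150,800 g × 0.082 = 12,370 g as Cl₂.
Concentration rise: 12,370 g / 844,000 L = 14.65 mg/L = 14.65 ppm.
Final FC: 2.9 + 14.65 = 17.55 ppm.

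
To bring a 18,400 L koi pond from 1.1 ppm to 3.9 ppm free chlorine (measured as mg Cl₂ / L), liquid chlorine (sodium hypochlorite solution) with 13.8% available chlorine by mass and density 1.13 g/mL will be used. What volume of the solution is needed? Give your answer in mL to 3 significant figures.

330 mL

Chlorine deficit: 3.9 − 1.1 = 2.8 ppm = 2.8 mg/L as Cl₂.
Cl₂ equivalent needed: 2.8 mg/L × 18,400 L = 51,520 mg = 51.52 g.
Product at 13.8% available chlorine: 51.52 / 0.138 = 373.3 g.
Volume at density 1.13 g/mL: 373.3 g ÷ 1.13 g/mL = 330.4 mL.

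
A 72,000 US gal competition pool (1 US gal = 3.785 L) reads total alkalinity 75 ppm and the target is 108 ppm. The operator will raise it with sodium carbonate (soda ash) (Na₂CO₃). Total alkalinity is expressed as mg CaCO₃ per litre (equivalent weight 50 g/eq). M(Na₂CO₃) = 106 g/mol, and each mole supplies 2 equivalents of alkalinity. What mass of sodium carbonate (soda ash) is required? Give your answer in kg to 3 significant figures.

Volume: 72,000 US gal × 3.785 L/gal = 272,520 L.
Alkalinity to add: (108 − 75) = 33 mg/L as CaCO₃ × 272,520 L = 8993 g as CaCO₃.
Equivalents: 8993 g ÷ 50 g/eq = 179.9 eq.
Each mole of Na₂CO₃ supplies 2 eq, so 179.9 / 2 = 89.93 mol.
Mass: 89.93 mol × 106 g/mol = 9533 g.

9.53 kg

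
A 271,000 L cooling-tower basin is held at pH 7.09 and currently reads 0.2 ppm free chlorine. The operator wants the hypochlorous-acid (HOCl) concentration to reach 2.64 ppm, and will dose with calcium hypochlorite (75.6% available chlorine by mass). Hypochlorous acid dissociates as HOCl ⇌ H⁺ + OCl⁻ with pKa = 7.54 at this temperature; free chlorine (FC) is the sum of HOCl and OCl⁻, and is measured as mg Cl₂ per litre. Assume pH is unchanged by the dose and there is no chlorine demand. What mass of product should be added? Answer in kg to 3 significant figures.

1.21 kg

[OCl⁻]/[HOCl] = 10^(pH − pKa) = 10^(7.09 − 7.54) = 0.3548; fraction as HOCl = 1/(1 + 0.3548) = 0.7381.
Free chlorine required for 2.64 ppm HOCl: 2.64 / 0.7381 = 3.577 ppm.
FC to add: 3.577 − 0.2 = 3.377 mg/L as Cl₂.
Cl₂ equivalent: 3.377 mg/L × 271,000 L = 915.1 g.
Product at 75.6% available Cl: 915.1 / 0.756 = 1210 g.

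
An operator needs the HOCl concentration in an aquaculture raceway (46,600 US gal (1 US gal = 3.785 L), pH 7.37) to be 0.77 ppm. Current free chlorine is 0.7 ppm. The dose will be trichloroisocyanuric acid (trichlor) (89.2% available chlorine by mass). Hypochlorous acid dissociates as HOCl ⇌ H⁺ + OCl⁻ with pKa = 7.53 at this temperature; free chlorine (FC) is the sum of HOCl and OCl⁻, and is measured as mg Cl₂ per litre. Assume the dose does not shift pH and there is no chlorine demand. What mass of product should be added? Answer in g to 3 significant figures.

Volume: 46,600 US gal × 3.785 L/gal = 176,381 L.
[OCl⁻]/[HOCl] = 10^(pH − pKa) = 10^(7.37 − 7.53) = 0.6918; fraction as HOCl = 1/(1 + 0.6918) = 0.5911.
Free chlorine required for 0.77 ppm HOCl: 0.77 / 0.5911 = 1.303 ppm.
FC to add: 1.303 − 0.7 = 0.6027 mg/L as Cl₂.
Cl₂ equivalent: 0.6027 mg/L × 176,381 L = 106.3 g.
Product at 89.2% available Cl: 106.3 / 0.892 = 119.2 g.

119 g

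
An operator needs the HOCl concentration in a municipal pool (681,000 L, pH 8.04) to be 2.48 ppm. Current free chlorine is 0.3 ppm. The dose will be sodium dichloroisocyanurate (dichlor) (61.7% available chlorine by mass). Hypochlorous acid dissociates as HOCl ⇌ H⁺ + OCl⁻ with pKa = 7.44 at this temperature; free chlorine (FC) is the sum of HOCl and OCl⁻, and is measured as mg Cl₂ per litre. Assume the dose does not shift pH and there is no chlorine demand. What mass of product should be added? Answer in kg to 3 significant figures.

13.3 kg

[OCl⁻]/[HOCl] = 10^(pH − pKa) = 10^(8.04 − 7.44) = 3.981; fraction as HOCl = 1/(1 + 3.981) = 0.2008.
Free chlorine required for 2.48 ppm HOCl: 2.48 / 0.2008 = 12.35 ppm.
FC to add: 12.35 − 0.3 = 12.05 mg/L as Cl₂.
Cl₂ equivalent: 12.05 mg/L × 681,000 L = 8208 g.
Product at 61.7% available Cl: 8208 / 0.617 = 13,300 g.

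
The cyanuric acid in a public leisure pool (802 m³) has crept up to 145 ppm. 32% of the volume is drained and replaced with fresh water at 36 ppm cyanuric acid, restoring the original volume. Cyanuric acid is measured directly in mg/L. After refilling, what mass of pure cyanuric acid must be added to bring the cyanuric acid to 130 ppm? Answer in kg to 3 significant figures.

Volume: 802 m³ = 802,000 L.
After draining 32% and refilling: 145 × 0.68 + 36 × 0.32 = 110.12 ppm.
Deficit to target: 130 − 110.12 = 19.88 mg/L.
Mass: 19.88 mg/L × 802,000 L = 15,940 g cyanuric acid.

15.9 kg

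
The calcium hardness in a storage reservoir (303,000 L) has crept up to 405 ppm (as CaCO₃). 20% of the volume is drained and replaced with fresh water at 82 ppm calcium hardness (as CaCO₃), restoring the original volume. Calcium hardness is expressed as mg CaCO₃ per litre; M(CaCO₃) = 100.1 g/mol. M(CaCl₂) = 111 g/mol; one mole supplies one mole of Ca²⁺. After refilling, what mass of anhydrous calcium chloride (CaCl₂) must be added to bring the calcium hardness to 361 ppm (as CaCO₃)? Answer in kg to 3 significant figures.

6.92 kg

After draining 20% and refilling: 405 × 0.80 + 82 × 0.20 = 340.4 ppm.
Deficit to target: 361 − 340.4 = 20.6 mg/L.
As CaCO₃: 20.6 mg/L × 303,000 L = 6242 g; ÷ 100.1 = 62.36 mol Ca²⁺.
Mass: 62.36 × 111 = 6921 g.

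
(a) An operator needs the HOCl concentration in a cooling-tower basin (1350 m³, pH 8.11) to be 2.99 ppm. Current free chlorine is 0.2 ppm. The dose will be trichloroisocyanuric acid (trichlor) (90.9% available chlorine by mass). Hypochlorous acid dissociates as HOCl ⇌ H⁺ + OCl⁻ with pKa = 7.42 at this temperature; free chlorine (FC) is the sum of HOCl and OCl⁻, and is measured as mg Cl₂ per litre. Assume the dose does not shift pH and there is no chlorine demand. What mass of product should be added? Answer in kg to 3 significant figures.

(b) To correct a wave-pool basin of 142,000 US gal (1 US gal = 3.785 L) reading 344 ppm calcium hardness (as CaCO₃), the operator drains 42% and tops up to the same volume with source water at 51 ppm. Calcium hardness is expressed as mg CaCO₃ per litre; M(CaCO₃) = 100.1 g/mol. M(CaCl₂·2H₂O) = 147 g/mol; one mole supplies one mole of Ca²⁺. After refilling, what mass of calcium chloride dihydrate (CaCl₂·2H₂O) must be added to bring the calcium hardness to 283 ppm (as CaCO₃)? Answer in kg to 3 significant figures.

(a) 25.9 kg; (b) 49.0 kg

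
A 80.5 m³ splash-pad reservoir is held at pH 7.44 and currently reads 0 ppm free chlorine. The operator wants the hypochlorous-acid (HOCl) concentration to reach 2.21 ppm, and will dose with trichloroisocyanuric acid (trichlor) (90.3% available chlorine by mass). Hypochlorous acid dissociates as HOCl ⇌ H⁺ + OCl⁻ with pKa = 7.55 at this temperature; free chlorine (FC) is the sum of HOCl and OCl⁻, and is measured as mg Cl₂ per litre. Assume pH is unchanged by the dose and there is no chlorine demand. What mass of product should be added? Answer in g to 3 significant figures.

Volume: 80.5 m³ = 80,500 L.
[OCl⁻]/[HOCl] = 10^(pH − pKa) = 10^(7.44 − 7.55) = 0.7762; fraction as HOCl = 1/(1 + 0.7762) = 0.563.
Free chlorine required for 2.21 ppm HOCl: 2.21 / 0.563 = 3.926 ppm.
FC to add: 3.926 − 0 = 3.926 mg/L as Cl₂.
Cl₂ equivalent: 3.926 mg/L × 80,500 L = 316 g.
Product at 90.3% available Cl: 316 / 0.903 = 349.9 g.

350 g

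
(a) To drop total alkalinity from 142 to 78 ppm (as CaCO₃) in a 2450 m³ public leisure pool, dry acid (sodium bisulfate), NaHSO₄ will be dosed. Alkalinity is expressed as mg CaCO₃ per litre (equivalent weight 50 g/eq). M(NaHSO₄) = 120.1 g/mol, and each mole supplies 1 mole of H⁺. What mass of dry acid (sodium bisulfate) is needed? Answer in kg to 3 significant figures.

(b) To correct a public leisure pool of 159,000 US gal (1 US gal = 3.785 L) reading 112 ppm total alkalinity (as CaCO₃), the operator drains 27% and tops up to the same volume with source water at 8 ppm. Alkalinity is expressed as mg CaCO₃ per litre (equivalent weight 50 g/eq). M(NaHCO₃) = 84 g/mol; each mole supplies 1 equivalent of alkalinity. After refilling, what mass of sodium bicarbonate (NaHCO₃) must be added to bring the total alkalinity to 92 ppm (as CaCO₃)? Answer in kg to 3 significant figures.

(a) 377 kg; (b) 8.17 kg

(a) Volume: 2450 m³ = 2,450,000 L.
(a) Alkalinity to neutralize: (142 − 78) = 64 mg/L as CaCO₃ × 2,450,000 L = 156,800 g as CaCO₃.
(a) Equivalents of H⁺ required: 156,800 ÷ 50 g/eq = 3136 eq = 3136 mol NaHSO₄.
(a) Mass of NaHSO₄: 3136 × 120.1 = 376,600 g.

(b) Volume: 159,000 US gal × 3.785 L/gal = 601,815 L.
(b) After draining 27% and refilling: 112 × 0.73 + 8 × 0.27 = 83.92 ppm.
(b) Deficit to target: 92 − 83.92 = 8.08 mg/L.
(b) As CaCO₃: 8.08 mg/L × 601,815 L = 4863 g; ÷ 50 g/eq ÷ 1 = 97.25 mol NaHCO₃.
(b) Mass: 97.25 × 84 = 8169 g.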